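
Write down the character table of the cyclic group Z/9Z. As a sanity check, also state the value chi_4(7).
Character table of Z/9Z (irreps indexed chi_0,...,chi_8 with chi_k(m) = zeta_9^(k*m), zeta_9 = exp(2*pi*i/9)):
  irrep \ class  {0} (size 1)  {1} (size 1)    {2} (size 1)    {3} (size 1)    {4} (size 1)    {5} (size 1)    {6} (size 1)    {7} (size 1)    {8} (size 1)  
  chi_0          1             1               1               1               1               1               1               1               1             
  chi_1          1             exp(2*I*pi/9)   exp(4*I*pi/9)   exp(2*I*pi/3)   exp(8*I*pi/9)   exp(-8*I*pi/9)  exp(-2*I*pi/3)  exp(-4*I*pi/9)  exp(-2*I*pi/9)
  chi_2          1             exp(4*I*pi/9)   exp(8*I*pi/9)   exp(-2*I*pi/3)  exp(-2*I*pi/9)  exp(2*I*pi/9)   exp(2*I*pi/3)   exp(-8*I*pi/9)  exp(-4*I*pi/9)
  chi_3          1             exp(2*I*pi/3)   exp(-2*I*pi/3)  1               exp(2*I*pi/3)   exp(-2*I*pi/3)  1               exp(2*I*pi/3)   exp(-2*I*pi/3)
  chi_4          1             exp(8*I*pi/9)   exp(-2*I*pi/9)  exp(2*I*pi/3)   exp(-4*I*pi/9)  exp(4*I*pi/9)   exp(-2*I*pi/3)  exp(2*I*pi/9)   exp(-8*I*pi/9)
  chi_5          1             exp(-8*I*pi/9)  exp(2*I*pi/9)   exp(-2*I*pi/3)  exp(4*I*pi/9)   exp(-4*I*pi/9)  exp(2*I*pi/3)   exp(-2*I*pi/9)  exp(8*I*pi/9) 
  chi_6          1             exp(-2*I*pi/3)  exp(2*I*pi/3)   1               exp(-2*I*pi/3)  exp(2*I*pi/3)   1               exp(-2*I*pi/3)  exp(2*I*pi/3) 
  chi_7          1             exp(-4*I*pi/9)  exp(-8*I*pi/9)  exp(2*I*pi/3)   exp(2*I*pi/9)   exp(-2*I*pi/9)  exp(-2*I*pi/3)  exp(8*I*pi/9)   exp(4*I*pi/9) 
  chi_8          1             exp(-2*I*pi/9)  exp(-4*I*pi/9)  exp(-2*I*pi/3)  exp(-8*I*pi/9)  exp(8*I*pi/9)   exp(2*I*pi/3)   exp(4*I*pi/9)   exp(2*I*pi/9) 

Spot check: chi_4(7) = zeta_9^(4*7) = zeta_9^28 = exp(2*I*pi/9).

Reasoning: Z/9Z is abelian, so all 9 irreducible complex representations are 1-dimensional. They are given by chi_k(m) = zeta_9^(k*m) for k = 0,...,8. Row orthogonality: sum_m chi_k(m) conj(chi_l(m)) = 9 * [k = l].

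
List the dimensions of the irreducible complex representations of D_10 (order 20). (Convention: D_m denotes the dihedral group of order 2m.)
Dimensions: 1, 1, 1, 1, 2, 2, 2, 2

Argument: There are 8 irreducibles (= number of conjugacy classes). Their dimensions d_i satisfy sum d_i^2 = |G| = 20: 1 + 1 + 1 + 1 + 4 + 4 + 4 + 4 = 20.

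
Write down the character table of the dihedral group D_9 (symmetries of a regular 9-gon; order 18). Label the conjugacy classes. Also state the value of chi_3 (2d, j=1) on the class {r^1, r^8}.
Conjugacy classes: {e} of size 1, {r^1, r^8} of size 2, {r^2, r^7} of size 2, {r^3, r^6} of size 2, {r^4, r^5} of size 2, {s, sr, ..., sr^8} of size 9.
Character table:
  irrep \ class              {e} (size 1)  {r^1, r^8} (size 2)  {r^2, r^7} (size 2)  {r^3, r^6} (size 2)  {r^4, r^5} (size 2)  {s, sr, ..., sr^8} (size 9)
  chi_1 (triv)               1             1                    1                    1                    1                    1                          
  chi_2 (sign: r->1, s->-1)  1             1                    1                    1                    1                    -1                         
  chi_3 (2d, j=1)            2             2*cos(2*pi/9)        2*cos(4*pi/9)        -1                   -2*cos(pi/9)         0                          
  chi_4 (2d, j=2)            2             2*cos(4*pi/9)        -2*cos(pi/9)         -1                   2*cos(2*pi/9)        0                          
  chi_5 (2d, j=3)            2             -1                   -1                   2                    -1                   0                          
  chi_6 (2d, j=4)            2             -2*cos(pi/9)         2*cos(2*pi/9)        -1                   2*cos(4*pi/9)        0                          

Spot check: chi_3 (2d, j=1) on {r^1, r^8} = 2*cos(2*pi/9).

D_9 has order 2*9 = 18 with 6 conjugacy classes, hence 6 irreducibles. Sum of squared dims 1 + 1 + 4 + 4 + 4 + 4 = 18 = |G|. Linear characters come from the abelianisation; the 2-dimensional irreps have character r^k -> 2*cos(2*pi*j*k/9), reflections -> 0.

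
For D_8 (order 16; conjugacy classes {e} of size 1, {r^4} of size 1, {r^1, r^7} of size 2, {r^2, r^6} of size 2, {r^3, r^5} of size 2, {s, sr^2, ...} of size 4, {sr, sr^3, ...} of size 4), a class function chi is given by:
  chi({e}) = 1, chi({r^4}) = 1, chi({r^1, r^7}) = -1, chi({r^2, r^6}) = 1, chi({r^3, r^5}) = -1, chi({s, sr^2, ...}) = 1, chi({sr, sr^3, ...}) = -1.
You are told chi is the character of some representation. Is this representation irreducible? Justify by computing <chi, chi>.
Irreducible: <chi, chi> = 1.

Details: <chi, chi> = (1/|G|) sum_C |C| * |chi(C)|^2 = (1/16)[1*|1|^2 + 1*|1|^2 + 2*|-1|^2 + 2*|1|^2 + 2*|-1|^2 + 4*|1|^2 + 4*|-1|^2]
  = (1/16)[(1) + (1) + (2) + (2) + (2) + (4) + (4)] = 16/16 = 1.
A character is irreducible iff <chi, chi> = 1, so this representation is irreducible.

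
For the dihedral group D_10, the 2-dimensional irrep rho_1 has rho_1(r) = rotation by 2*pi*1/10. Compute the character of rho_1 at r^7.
chi_{rho_1}(r^7) = 2*cos(2*pi*1*7/10) = 1/2 - sqrt(5)/2

Solution. rho_1(r^7) is rotation by angle 2*pi*1*7/10, whose trace is 2*cos(2*pi*1*7/10) = 1/2 - sqrt(5)/2.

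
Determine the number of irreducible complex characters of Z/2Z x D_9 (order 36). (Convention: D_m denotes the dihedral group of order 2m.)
12

The number of irreducible complex representations of a finite group equals its number of conjugacy classes. For a direct product, #classes(G x H) = #classes(G) * #classes(H). Z/2Z has 2 classes (abelian), D_9 has 6 classes, so 2 * 6 = 12, so Z/2Z x D_9 (order 36) has exactly 12 irreducible complex representations.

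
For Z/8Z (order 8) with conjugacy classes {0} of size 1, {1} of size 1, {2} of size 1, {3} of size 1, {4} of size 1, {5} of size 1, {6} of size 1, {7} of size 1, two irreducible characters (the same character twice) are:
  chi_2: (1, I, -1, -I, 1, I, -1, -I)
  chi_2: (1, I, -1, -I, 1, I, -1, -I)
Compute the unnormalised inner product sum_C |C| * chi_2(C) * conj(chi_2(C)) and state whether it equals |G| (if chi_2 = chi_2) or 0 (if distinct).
Sum = 8 = |G| = 8; so <chi_2, chi_2> = 1 (norm-1 confirms irreducibility).

Why: Compute term by term over conjugacy classes (|C| * chi_2(C) * conj(chi_2(C))):
  1*(1)*conj(1) + 1*(I)*conj(I) + 1*(-1)*conj(-1) + 1*(-I)*conj(-I) + 1*(1)*conj(1) + 1*(I)*conj(I) + 1*(-1)*conj(-1) + 1*(-I)*conj(-I)
  = (1) + (1) + (1) + (1) + (1) + (1) + (1) + (1)
  = 8.
(Exp terms are combined using exp(i*s)*conj(exp(i*t)) = exp(i*(s-t)), and sums of them are collapsed using the identity that for every m > 1 the m distinct m-th roots of unity sum to 0, e.g. 1 + exp(2*I*pi/3) + exp(-2*I*pi/3) = 0.)
Dividing by |G| = 8 gives 8/8 = 1, matching the row-orthogonality relation <chi_2, chi_2> = [chi_2 = chi_2].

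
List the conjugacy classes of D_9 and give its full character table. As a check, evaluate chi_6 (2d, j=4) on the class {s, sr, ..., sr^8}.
Conjugacy classes: {e} of size 1, {r^1, r^8} of size 2, {r^2, r^7} of size 2, {r^3, r^6} of size 2, {r^4, r^5} of size 2, {s, sr, ..., sr^8} of size 9.
Character table:
  irrep \ class              {e} (size 1)  {r^1, r^8} (size 2)  {r^2, r^7} (size 2)  {r^3, r^6} (size 2)  {r^4, r^5} (size 2)  {s, sr, ..., sr^8} (size 9)
  chi_1 (triv)               1             1                    1                    1                    1                    1                          
  chi_2 (sign: r->1, s->-1)  1             1                    1                    1                    1                    -1                         
  chi_3 (2d, j=1)            2             2*cos(2*pi/9)        2*cos(4*pi/9)        -1                   -2*cos(pi/9)         0                          
  chi_4 (2d, j=2)            2             2*cos(4*pi/9)        -2*cos(pi/9)         -1                   2*cos(2*pi/9)        0                          
  chi_5 (2d, j=3)            2             -1                   -1                   2                    -1                   0                          
  chi_6 (2d, j=4)            2             -2*cos(pi/9)         2*cos(2*pi/9)        -1                   2*cos(4*pi/9)        0                          

Spot check: chi_6 (2d, j=4) on {s, sr, ..., sr^8} = 0.

Reasoning: D_9 has order 2*9 = 18 with 6 conjugacy classes, hence 6 irreducibles. Sum of squared dims 1 + 1 + 4 + 4 + 4 + 4 = 18 = |G|. Linear characters come from the abelianisation; the 2-dimensional irreps have character r^k -> 2*cos(2*pi*j*k/9), reflections -> 0.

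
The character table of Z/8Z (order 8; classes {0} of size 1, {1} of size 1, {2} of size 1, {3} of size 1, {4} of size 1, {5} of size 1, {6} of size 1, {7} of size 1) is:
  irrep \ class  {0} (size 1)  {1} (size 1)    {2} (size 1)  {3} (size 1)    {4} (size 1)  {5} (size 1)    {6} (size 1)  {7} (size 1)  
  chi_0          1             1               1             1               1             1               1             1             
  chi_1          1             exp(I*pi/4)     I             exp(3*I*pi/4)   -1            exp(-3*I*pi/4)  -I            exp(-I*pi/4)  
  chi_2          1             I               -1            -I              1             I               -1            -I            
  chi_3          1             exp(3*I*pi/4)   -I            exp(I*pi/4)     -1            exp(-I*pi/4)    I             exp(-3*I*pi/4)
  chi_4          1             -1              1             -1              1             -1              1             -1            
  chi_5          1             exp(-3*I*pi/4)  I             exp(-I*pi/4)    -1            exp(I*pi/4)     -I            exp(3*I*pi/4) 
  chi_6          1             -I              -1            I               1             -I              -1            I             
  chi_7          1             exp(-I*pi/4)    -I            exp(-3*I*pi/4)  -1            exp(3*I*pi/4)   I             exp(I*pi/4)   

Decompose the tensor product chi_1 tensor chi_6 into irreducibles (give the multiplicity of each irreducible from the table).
chi_1 tensor chi_6 = chi_7 (all other irreducibles have multiplicity 0).

The character of a tensor product is the pointwise product (chi_1 * chi_6)(C) = chi_1(C) * chi_6(C):
  {0}: (1)*(1), {1}: (exp(I*pi/4))*(-I), {2}: (I)*(-1), {3}: (exp(3*I*pi/4))*(I), {4}: (-1)*(1), {5}: (exp(-3*I*pi/4))*(-I), {6}: (-I)*(-1), {7}: (exp(-I*pi/4))*(I)
so (chi_1 * chi_6) takes values
  {0} -> 1, {1} -> -exp(3*I*pi/4), {2} -> -I, {3} -> exp(-3*I*pi/4), {4} -> -1, {5} -> -exp(-I*pi/4), {6} -> I, {7} -> exp(I*pi/4).
Now take the inner product of this character with each irreducible chi from the table, <chi_1*chi_6, chi> = (1/8) sum_C |C| (chi_1*chi_6)(C) conj(chi(C)):
  <chi_1*chi_6, chi_0> = (1/8)[1*(1)*conj(1) + 1*(-exp(3*I*pi/4))*conj(1) + 1*(-I)*conj(1) + 1*(exp(-3*I*pi/4))*conj(1) + 1*(-1)*conj(1) + 1*(-exp(-I*pi/4))*conj(1) + 1*(I)*conj(1) + 1*(exp(I*pi/4))*conj(1)]
      = (1/8)[(1) + (-exp(3*I*pi/4)) + (-I) + (exp(-3*I*pi/4)) + (-1) + (-exp(-I*pi/4)) + (I) + (exp(I*pi/4))] = 0/8 = 0
  <chi_1*chi_6, chi_1> = (1/8)[1*(1)*conj(1) + 1*(-exp(3*I*pi/4))*conj(exp(I*pi/4)) + 1*(-I)*conj(I) + 1*(exp(-3*I*pi/4))*conj(exp(3*I*pi/4)) + 1*(-1)*conj(-1) + 1*(-exp(-I*pi/4))*conj(exp(-3*I*pi/4)) + 1*(I)*conj(-I) + 1*(exp(I*pi/4))*conj(exp(-I*pi/4))]
      = (1/8)[(1) + (-I) + (-1) + (I) + (1) + (-I) + (-1) + (I)] = 0/8 = 0
  <chi_1*chi_6, chi_2> = (1/8)[1*(1)*conj(1) + 1*(-exp(3*I*pi/4))*conj(I) + 1*(-I)*conj(-1) + 1*(exp(-3*I*pi/4))*conj(-I) + 1*(-1)*conj(1) + 1*(-exp(-I*pi/4))*conj(I) + 1*(I)*conj(-1) + 1*(exp(I*pi/4))*conj(-I)]
      = (1/8)[(1) + (exp(-3*I*pi/4)) + (I) + (exp(-I*pi/4)) + (-1) + (exp(I*pi/4)) + (-I) + (exp(3*I*pi/4))] = 0/8 = 0
  <chi_1*chi_6, chi_3> = (1/8)[1*(1)*conj(1) + 1*(-exp(3*I*pi/4))*conj(exp(3*I*pi/4)) + 1*(-I)*conj(-I) + 1*(exp(-3*I*pi/4))*conj(exp(I*pi/4)) + 1*(-1)*conj(-1) + 1*(-exp(-I*pi/4))*conj(exp(-I*pi/4)) + 1*(I)*conj(I) + 1*(exp(I*pi/4))*conj(exp(-3*I*pi/4))]
      = (1/8)[(1) + (-1) + (1) + (-1) + (1) + (-1) + (1) + (-1)] = 0/8 = 0
  <chi_1*chi_6, chi_4> = (1/8)[1*(1)*conj(1) + 1*(-exp(3*I*pi/4))*conj(-1) + 1*(-I)*conj(1) + 1*(exp(-3*I*pi/4))*conj(-1) + 1*(-1)*conj(1) + 1*(-exp(-I*pi/4))*conj(-1) + 1*(I)*conj(1) + 1*(exp(I*pi/4))*conj(-1)]
      = (1/8)[(1) + (exp(3*I*pi/4)) + (-I) + (-exp(-3*I*pi/4)) + (-1) + (exp(-I*pi/4)) + (I) + (-exp(I*pi/4))] = 0/8 = 0
  <chi_1*chi_6, chi_5> = (1/8)[1*(1)*conj(1) + 1*(-exp(3*I*pi/4))*conj(exp(-3*I*pi/4)) + 1*(-I)*conj(I) + 1*(exp(-3*I*pi/4))*conj(exp(-I*pi/4)) + 1*(-1)*conj(-1) + 1*(-exp(-I*pi/4))*conj(exp(I*pi/4)) + 1*(I)*conj(-I) + 1*(exp(I*pi/4))*conj(exp(3*I*pi/4))]
      = (1/8)[(1) + (I) + (-1) + (-I) + (1) + (I) + (-1) + (-I)] = 0/8 = 0
  <chi_1*chi_6, chi_6> = (1/8)[1*(1)*conj(1) + 1*(-exp(3*I*pi/4))*conj(-I) + 1*(-I)*conj(-1) + 1*(exp(-3*I*pi/4))*conj(I) + 1*(-1)*conj(1) + 1*(-exp(-I*pi/4))*conj(-I) + 1*(I)*conj(-1) + 1*(exp(I*pi/4))*conj(I)]
      = (1/8)[(1) + (-exp(-3*I*pi/4)) + (I) + (-exp(-I*pi/4)) + (-1) + (-exp(I*pi/4)) + (-I) + (-exp(3*I*pi/4))] = 0/8 = 0
  <chi_1*chi_6, chi_7> = (1/8)[1*(1)*conj(1) + 1*(-exp(3*I*pi/4))*conj(exp(-I*pi/4)) + 1*(-I)*conj(-I) + 1*(exp(-3*I*pi/4))*conj(exp(-3*I*pi/4)) + 1*(-1)*conj(-1) + 1*(-exp(-I*pi/4))*conj(exp(3*I*pi/4)) + 1*(I)*conj(I) + 1*(exp(I*pi/4))*conj(exp(I*pi/4))]
      = (1/8)[(1) + (1) + (1) + (1) + (1) + (1) + (1) + (1)] = 8/8 = 1
(Exp terms are combined using exp(i*s)*conj(exp(i*t)) = exp(i*(s-t)), and sums of them are collapsed using the identity that for every m > 1 the m distinct m-th roots of unity sum to 0, e.g. 1 + exp(2*I*pi/3) + exp(-2*I*pi/3) = 0.)
Hence the multiplicities are chi_7: 1. Dimension check: dim(chi_1)*dim(chi_6) = 1*1 = 1 and sum (mult * dim) = 1*1 = 1.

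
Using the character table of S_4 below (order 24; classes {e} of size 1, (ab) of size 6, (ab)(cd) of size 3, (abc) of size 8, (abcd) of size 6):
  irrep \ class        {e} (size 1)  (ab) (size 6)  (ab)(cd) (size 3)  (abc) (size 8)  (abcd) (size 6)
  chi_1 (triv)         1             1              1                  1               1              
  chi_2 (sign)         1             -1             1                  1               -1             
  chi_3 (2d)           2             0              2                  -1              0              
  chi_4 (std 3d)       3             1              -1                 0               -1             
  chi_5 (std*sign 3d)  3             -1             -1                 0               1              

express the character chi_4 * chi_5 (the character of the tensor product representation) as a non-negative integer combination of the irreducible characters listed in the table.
chi_4 tensor chi_5 = chi_2 + chi_3 + chi_4 + chi_5 (all other irreducibles have multiplicity 0).

The character of a tensor product is the pointwise product (chi_4 * chi_5)(C) = chi_4(C) * chi_5(C):
  {e}: (3)*(3), (ab): (1)*(-1), (ab)(cd): (-1)*(-1), (abc): (0)*(0), (abcd): (-1)*(1)
so (chi_4 * chi_5) takes values
  {e} -> 9, (ab) -> -1, (ab)(cd) -> 1, (abc) -> 0, (abcd) -> -1.
Now take the inner product of this character with each irreducible chi from the table, <chi_4*chi_5, chi> = (1/24) sum_C |C| (chi_4*chi_5)(C) conj(chi(C)):
  <chi_4*chi_5, chi_1> = (1/24)[1*(9)*conj(1) + 6*(-1)*conj(1) + 3*(1)*conj(1) + 8*(0)*conj(1) + 6*(-1)*conj(1)]
      = (1/24)[(9) + (-6) + (3) + (0) + (-6)] = 0/24 = 0
  <chi_4*chi_5, chi_2> = (1/24)[1*(9)*conj(1) + 6*(-1)*conj(-1) + 3*(1)*conj(1) + 8*(0)*conj(1) + 6*(-1)*conj(-1)]
      = (1/24)[(9) + (6) + (3) + (0) + (6)] = 24/24 = 1
  <chi_4*chi_5, chi_3> = (1/24)[1*(9)*conj(2) + 6*(-1)*conj(0) + 3*(1)*conj(2) + 8*(0)*conj(-1) + 6*(-1)*conj(0)]
      = (1/24)[(18) + (0) + (6) + (0) + (0)] = 24/24 = 1
  <chi_4*chi_5, chi_4> = (1/24)[1*(9)*conj(3) + 6*(-1)*conj(1) + 3*(1)*conj(-1) + 8*(0)*conj(0) + 6*(-1)*conj(-1)]
      = (1/24)[(27) + (-6) + (-3) + (0) + (6)] = 24/24 = 1
  <chi_4*chi_5, chi_5> = (1/24)[1*(9)*conj(3) + 6*(-1)*conj(-1) + 3*(1)*conj(-1) + 8*(0)*conj(0) + 6*(-1)*conj(1)]
      = (1/24)[(27) + (6) + (-3) + (0) + (-6)] = 24/24 = 1
Hence the multiplicities are chi_2: 1, chi_3: 1, chi_4: 1, chi_5: 1. Dimension check: dim(chi_4)*dim(chi_5) = 3*3 = 9 and sum (mult * dim) = 1*1 + 1*2 + 1*3 + 1*3 = 9.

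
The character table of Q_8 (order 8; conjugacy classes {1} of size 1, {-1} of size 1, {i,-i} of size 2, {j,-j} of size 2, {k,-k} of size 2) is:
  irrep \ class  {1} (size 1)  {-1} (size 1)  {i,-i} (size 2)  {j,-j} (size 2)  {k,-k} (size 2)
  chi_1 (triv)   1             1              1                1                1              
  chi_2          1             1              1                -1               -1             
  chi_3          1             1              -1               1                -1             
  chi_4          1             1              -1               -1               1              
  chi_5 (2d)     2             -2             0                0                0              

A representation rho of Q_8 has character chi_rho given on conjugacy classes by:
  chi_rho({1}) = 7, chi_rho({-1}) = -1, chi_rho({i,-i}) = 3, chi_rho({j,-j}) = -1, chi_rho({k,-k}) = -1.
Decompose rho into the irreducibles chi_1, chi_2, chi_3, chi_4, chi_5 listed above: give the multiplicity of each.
Multiplicities: chi_1: 1, chi_2: 2, chi_3: 0, chi_4: 0, chi_5: 2.

Why: Use <chi_rho, chi> = (1/|G|) sum_C |C| * chi_rho(C) * conj(chi(C)) with |G| = 8 for each irreducible chi in the table:
  <chi_rho, chi_1> = (1/8)[1*(7)*conj(1) + 1*(-1)*conj(1) + 2*(3)*conj(1) + 2*(-1)*conj(1) + 2*(-1)*conj(1)]
      = (1/8)[(7) + (-1) + (6) + (-2) + (-2)] = 8/8 = 1
  <chi_rho, chi_2> = (1/8)[1*(7)*conj(1) + 1*(-1)*conj(1) + 2*(3)*conj(1) + 2*(-1)*conj(-1) + 2*(-1)*conj(-1)]
      = (1/8)[(7) + (-1) + (6) + (2) + (2)] = 16/8 = 2
  <chi_rho, chi_3> = (1/8)[1*(7)*conj(1) + 1*(-1)*conj(1) + 2*(3)*conj(-1) + 2*(-1)*conj(1) + 2*(-1)*conj(-1)]
      = (1/8)[(7) + (-1) + (-6) + (-2) + (2)] = 0/8 = 0
  <chi_rho, chi_4> = (1/8)[1*(7)*conj(1) + 1*(-1)*conj(1) + 2*(3)*conj(-1) + 2*(-1)*conj(-1) + 2*(-1)*conj(1)]
      = (1/8)[(7) + (-1) + (-6) + (2) + (-2)] = 0/8 = 0
  <chi_rho, chi_5> = (1/8)[1*(7)*conj(2) + 1*(-1)*conj(-2) + 2*(3)*conj(0) + 2*(-1)*conj(0) + 2*(-1)*conj(0)]
      = (1/8)[(14) + (2) + (0) + (0) + (0)] = 16/8 = 2
Dimension check: dim(rho) = sum (mult * dim) = 1*1 + 2*1 + 0*1 + 0*1 + 2*2 = 7 = chi_rho(e) = 7.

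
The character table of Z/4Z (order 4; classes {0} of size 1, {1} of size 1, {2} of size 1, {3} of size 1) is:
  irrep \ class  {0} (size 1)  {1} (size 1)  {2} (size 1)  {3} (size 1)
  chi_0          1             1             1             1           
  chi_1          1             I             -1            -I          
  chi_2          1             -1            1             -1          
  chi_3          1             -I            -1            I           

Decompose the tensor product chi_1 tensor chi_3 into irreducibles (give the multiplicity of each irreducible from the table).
chi_1 tensor chi_3 = chi_0 (all other irreducibles have multiplicity 0).

Argument: The character of a tensor product is the pointwise product (chi_1 * chi_3)(C) = chi_1(C) * chi_3(C):
  {0}: (1)*(1), {1}: (I)*(-I), {2}: (-1)*(-1), {3}: (-I)*(I)
so (chi_1 * chi_3) takes values
  {0} -> 1, {1} -> 1, {2} -> 1, {3} -> 1.
Now take the inner product of this character with each irreducible chi from the table, <chi_1*chi_3, chi> = (1/4) sum_C |C| (chi_1*chi_3)(C) conj(chi(C)):
  <chi_1*chi_3, chi_0> = (1/4)[1*(1)*conj(1) + 1*(1)*conj(1) + 1*(1)*conj(1) + 1*(1)*conj(1)]
      = (1/4)[(1) + (1) + (1) + (1)] = 4/4 = 1
  <chi_1*chi_3, chi_1> = (1/4)[1*(1)*conj(1) + 1*(1)*conj(I) + 1*(1)*conj(-1) + 1*(1)*conj(-I)]
      = (1/4)[(1) + (-I) + (-1) + (I)] = 0/4 = 0
  <chi_1*chi_3, chi_2> = (1/4)[1*(1)*conj(1) + 1*(1)*conj(-1) + 1*(1)*conj(1) + 1*(1)*conj(-1)]
      = (1/4)[(1) + (-1) + (1) + (-1)] = 0/4 = 0
  <chi_1*chi_3, chi_3> = (1/4)[1*(1)*conj(1) + 1*(1)*conj(-I) + 1*(1)*conj(-1) + 1*(1)*conj(I)]
      = (1/4)[(1) + (I) + (-1) + (-I)] = 0/4 = 0
(Exp terms are combined using exp(i*s)*conj(exp(i*t)) = exp(i*(s-t)), and sums of them are collapsed using the identity that for every m > 1 the m distinct m-th roots of unity sum to 0, e.g. 1 + exp(2*I*pi/3) + exp(-2*I*pi/3) = 0.)
Hence the multiplicities are chi_0: 1. Dimension check: dim(chi_1)*dim(chi_3) = 1*1 = 1 and sum (mult * dim) = 1*1 = 1.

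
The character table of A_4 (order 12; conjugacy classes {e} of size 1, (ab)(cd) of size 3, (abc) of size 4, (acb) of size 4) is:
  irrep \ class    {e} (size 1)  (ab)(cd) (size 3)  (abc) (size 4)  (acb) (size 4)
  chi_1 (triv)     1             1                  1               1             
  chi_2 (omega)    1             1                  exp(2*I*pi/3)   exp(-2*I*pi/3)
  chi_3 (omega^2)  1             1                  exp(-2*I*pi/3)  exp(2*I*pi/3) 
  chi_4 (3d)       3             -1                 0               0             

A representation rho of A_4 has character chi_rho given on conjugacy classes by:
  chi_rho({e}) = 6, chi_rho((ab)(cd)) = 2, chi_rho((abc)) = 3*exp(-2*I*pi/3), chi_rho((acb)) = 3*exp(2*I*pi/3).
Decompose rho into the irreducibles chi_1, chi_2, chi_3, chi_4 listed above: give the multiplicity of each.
Multiplicities: chi_1: 0, chi_2: 0, chi_3: 3, chi_4: 1.

Why: Use <chi_rho, chi> = (1/|G|) sum_C |C| * chi_rho(C) * conj(chi(C)) with |G| = 12 for each irreducible chi in the table:
  <chi_rho, chi_1> = (1/12)[1*(6)*conj(1) + 3*(2)*conj(1) + 4*(3*exp(-2*I*pi/3))*conj(1) + 4*(3*exp(2*I*pi/3))*conj(1)]
      = (1/12)[(6) + (6) + (12*exp(-2*I*pi/3)) + (12*exp(2*I*pi/3))] = 0/12 = 0
  <chi_rho, chi_2> = (1/12)[1*(6)*conj(1) + 3*(2)*conj(1) + 4*(3*exp(-2*I*pi/3))*conj(exp(2*I*pi/3)) + 4*(3*exp(2*I*pi/3))*conj(exp(-2*I*pi/3))]
      = (1/12)[(6) + (6) + (12*exp(2*I*pi/3)) + (12*exp(-2*I*pi/3))] = 0/12 = 0
  <chi_rho, chi_3> = (1/12)[1*(6)*conj(1) + 3*(2)*conj(1) + 4*(3*exp(-2*I*pi/3))*conj(exp(-2*I*pi/3)) + 4*(3*exp(2*I*pi/3))*conj(exp(2*I*pi/3))]
      = (1/12)[(6) + (6) + (12) + (12)] = 36/12 = 3
  <chi_rho, chi_4> = (1/12)[1*(6)*conj(3) + 3*(2)*conj(-1) + 4*(3*exp(-2*I*pi/3))*conj(0) + 4*(3*exp(2*I*pi/3))*conj(0)]
      = (1/12)[(18) + (-6) + (0) + (0)] = 12/12 = 1
(Exp terms are combined using exp(i*s)*conj(exp(i*t)) = exp(i*(s-t)), and sums of them are collapsed using the identity that for every m > 1 the m distinct m-th roots of unity sum to 0, e.g. 1 + exp(2*I*pi/3) + exp(-2*I*pi/3) = 0.)
Dimension check: dim(rho) = sum (mult * dim) = 0*1 + 0*1 + 3*1 + 1*3 = 6 = chi_rho(e) = 6.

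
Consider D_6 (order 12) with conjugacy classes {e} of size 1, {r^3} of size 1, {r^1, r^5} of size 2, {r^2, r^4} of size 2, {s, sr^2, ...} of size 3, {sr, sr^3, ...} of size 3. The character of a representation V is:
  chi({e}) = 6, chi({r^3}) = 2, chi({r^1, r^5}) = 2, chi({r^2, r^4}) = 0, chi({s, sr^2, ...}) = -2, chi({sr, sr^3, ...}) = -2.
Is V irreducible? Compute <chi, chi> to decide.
Not irreducible (reducible): <chi, chi> = 6 > 1.

Derivation: <chi, chi> = (1/|G|) sum_C |C| * |chi(C)|^2 = (1/12)[1*|6|^2 + 1*|2|^2 + 2*|2|^2 + 2*|0|^2 + 3*|-2|^2 + 3*|-2|^2]
  = (1/12)[(36) + (4) + (8) + (0) + (12) + (12)] = 72/12 = 6.
A character is irreducible iff <chi, chi> = 1, so this representation is reducible.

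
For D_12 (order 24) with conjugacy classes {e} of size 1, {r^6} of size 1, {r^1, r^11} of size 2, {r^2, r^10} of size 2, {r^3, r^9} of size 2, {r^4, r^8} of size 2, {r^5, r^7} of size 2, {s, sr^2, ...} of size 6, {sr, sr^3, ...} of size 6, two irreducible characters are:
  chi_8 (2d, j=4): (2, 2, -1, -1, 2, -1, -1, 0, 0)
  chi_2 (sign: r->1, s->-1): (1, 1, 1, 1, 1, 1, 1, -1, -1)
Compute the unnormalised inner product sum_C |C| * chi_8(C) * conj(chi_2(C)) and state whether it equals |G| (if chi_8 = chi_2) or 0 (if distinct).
Sum = 0; so <chi_8, chi_2> = 0 (distinct irreducibles are orthogonal).

Derivation: Compute term by term over conjugacy classes (|C| * chi_8(C) * conj(chi_2(C))):
  1*(2)*conj(1) + 1*(2)*conj(1) + 2*(-1)*conj(1) + 2*(-1)*conj(1) + 2*(2)*conj(1) + 2*(-1)*conj(1) + 2*(-1)*conj(1) + 6*(0)*conj(-1) + 6*(0)*conj(-1)
  = (2) + (2) + (-2) + (-2) + (4) + (-2) + (-2) + (0) + (0)
  = 0.
Dividing by |G| = 24 gives 0/24 = 0, matching the row-orthogonality relation <chi_8, chi_2> = [chi_8 = chi_2].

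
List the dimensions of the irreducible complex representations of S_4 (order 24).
Dimensions: 1, 1, 2, 3, 3

Derivation: There are 5 irreducibles (= number of conjugacy classes). Their dimensions d_i satisfy sum d_i^2 = |G| = 24: 1 + 1 + 4 + 9 + 9 = 24.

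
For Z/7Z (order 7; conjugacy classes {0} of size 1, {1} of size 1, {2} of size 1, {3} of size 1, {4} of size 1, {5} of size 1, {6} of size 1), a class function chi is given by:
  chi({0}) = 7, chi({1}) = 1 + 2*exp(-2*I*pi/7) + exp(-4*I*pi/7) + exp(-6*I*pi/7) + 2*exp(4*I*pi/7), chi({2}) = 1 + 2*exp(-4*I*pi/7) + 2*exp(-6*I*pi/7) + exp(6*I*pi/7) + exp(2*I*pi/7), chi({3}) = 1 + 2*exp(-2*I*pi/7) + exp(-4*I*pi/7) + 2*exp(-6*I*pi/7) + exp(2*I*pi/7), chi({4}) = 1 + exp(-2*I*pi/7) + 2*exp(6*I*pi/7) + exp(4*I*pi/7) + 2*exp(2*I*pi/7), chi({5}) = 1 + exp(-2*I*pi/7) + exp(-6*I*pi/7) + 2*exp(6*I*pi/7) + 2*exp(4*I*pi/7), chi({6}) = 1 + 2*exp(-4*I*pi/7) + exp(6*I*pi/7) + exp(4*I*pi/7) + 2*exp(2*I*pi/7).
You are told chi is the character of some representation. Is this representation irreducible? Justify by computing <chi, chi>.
Not irreducible (reducible): <chi, chi> = 11 > 1.

Argument: <chi, chi> = (1/|G|) sum_C |C| * |chi(C)|^2 = (1/7)[1*|7|^2 + 1*|1 + 2*exp(-2*I*pi/7) + exp(-4*I*pi/7) + exp(-6*I*pi/7) + 2*exp(4*I*pi/7)|^2 + 1*|1 + 2*exp(-4*I*pi/7) + 2*exp(-6*I*pi/7) + exp(6*I*pi/7) + exp(2*I*pi/7)|^2 + 1*|1 + 2*exp(-2*I*pi/7) + exp(-4*I*pi/7) + 2*exp(-6*I*pi/7) + exp(2*I*pi/7)|^2 + 1*|1 + exp(-2*I*pi/7) + 2*exp(6*I*pi/7) + exp(4*I*pi/7) + 2*exp(2*I*pi/7)|^2 + 1*|1 + exp(-2*I*pi/7) + exp(-6*I*pi/7) + 2*exp(6*I*pi/7) + 2*exp(4*I*pi/7)|^2 + 1*|1 + 2*exp(-4*I*pi/7) + exp(6*I*pi/7) + exp(4*I*pi/7) + 2*exp(2*I*pi/7)|^2]
  = (1/7)[(49) + (11 + 7*exp(-4*I*pi/7) + 5*exp(-2*I*pi/7) + 7*exp(-6*I*pi/7) + 7*exp(6*I*pi/7) + 5*exp(2*I*pi/7) + 7*exp(4*I*pi/7)) + (11 + 7*exp(-2*I*pi/7) + 5*exp(-4*I*pi/7) + 7*exp(-6*I*pi/7) + 7*exp(6*I*pi/7) + 5*exp(4*I*pi/7) + 7*exp(2*I*pi/7)) + (11 + 7*exp(-4*I*pi/7) + 7*exp(-2*I*pi/7) + 5*exp(-6*I*pi/7) + 5*exp(6*I*pi/7) + 7*exp(2*I*pi/7) + 7*exp(4*I*pi/7)) + (11 + 7*exp(-4*I*pi/7) + 7*exp(-2*I*pi/7) + 5*exp(-6*I*pi/7) + 5*exp(6*I*pi/7) + 7*exp(2*I*pi/7) + 7*exp(4*I*pi/7)) + (11 + 7*exp(-2*I*pi/7) + 5*exp(-4*I*pi/7) + 7*exp(-6*I*pi/7) + 7*exp(6*I*pi/7) + 5*exp(4*I*pi/7) + 7*exp(2*I*pi/7)) + (11 + 7*exp(-4*I*pi/7) + 5*exp(-2*I*pi/7) + 7*exp(-6*I*pi/7) + 7*exp(6*I*pi/7) + 5*exp(2*I*pi/7) + 7*exp(4*I*pi/7))] = 77/7 = 11.
(Exp terms are combined using exp(i*s)*conj(exp(i*t)) = exp(i*(s-t)), and sums of them are collapsed using the identity that for every m > 1 the m distinct m-th roots of unity sum to 0, e.g. 1 + exp(2*I*pi/3) + exp(-2*I*pi/3) = 0.)
A character is irreducible iff <chi, chi> = 1, so this representation is reducible.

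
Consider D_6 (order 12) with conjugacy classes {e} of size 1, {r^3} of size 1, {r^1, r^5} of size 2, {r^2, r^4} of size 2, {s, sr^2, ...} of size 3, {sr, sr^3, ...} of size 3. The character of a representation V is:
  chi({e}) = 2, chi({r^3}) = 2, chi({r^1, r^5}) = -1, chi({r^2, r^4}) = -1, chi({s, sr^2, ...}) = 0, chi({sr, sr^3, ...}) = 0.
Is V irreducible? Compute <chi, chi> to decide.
Irreducible: <chi, chi> = 1.

Reasoning: <chi, chi> = (1/|G|) sum_C |C| * |chi(C)|^2 = (1/12)[1*|2|^2 + 1*|2|^2 + 2*|-1|^2 + 2*|-1|^2 + 3*|0|^2 + 3*|0|^2]
  = (1/12)[(4) + (4) + (2) + (2) + (0) + (0)] = 12/12 = 1.
A character is irreducible iff <chi, chi> = 1, so this representation is irreducible.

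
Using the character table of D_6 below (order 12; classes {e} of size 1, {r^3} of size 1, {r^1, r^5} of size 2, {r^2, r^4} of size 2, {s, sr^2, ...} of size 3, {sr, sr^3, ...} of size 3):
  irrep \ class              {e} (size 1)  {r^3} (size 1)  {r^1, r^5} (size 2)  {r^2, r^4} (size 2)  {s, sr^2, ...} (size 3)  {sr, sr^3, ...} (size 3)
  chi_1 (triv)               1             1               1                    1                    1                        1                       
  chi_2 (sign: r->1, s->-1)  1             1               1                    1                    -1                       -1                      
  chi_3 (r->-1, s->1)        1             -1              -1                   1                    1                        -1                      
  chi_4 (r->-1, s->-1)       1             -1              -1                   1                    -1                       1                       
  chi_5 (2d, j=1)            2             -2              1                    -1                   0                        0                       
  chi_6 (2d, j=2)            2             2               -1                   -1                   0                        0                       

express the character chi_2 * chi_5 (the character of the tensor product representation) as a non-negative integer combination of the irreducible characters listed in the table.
chi_2 tensor chi_5 = chi_5 (all other irreducibles have multiplicity 0).

Reasoning: The character of a tensor product is the pointwise product (chi_2 * chi_5)(C) = chi_2(C) * chi_5(C):
  {e}: (1)*(2), {r^3}: (1)*(-2), {r^1, r^5}: (1)*(1), {r^2, r^4}: (1)*(-1), {s, sr^2, ...}: (-1)*(0), {sr, sr^3, ...}: (-1)*(0)
so (chi_2 * chi_5) takes values
  {e} -> 2, {r^3} -> -2, {r^1, r^5} -> 1, {r^2, r^4} -> -1, {s, sr^2, ...} -> 0, {sr, sr^3, ...} -> 0.
Now take the inner product of this character with each irreducible chi from the table, <chi_2*chi_5, chi> = (1/12) sum_C |C| (chi_2*chi_5)(C) conj(chi(C)):
  <chi_2*chi_5, chi_1> = (1/12)[1*(2)*conj(1) + 1*(-2)*conj(1) + 2*(1)*conj(1) + 2*(-1)*conj(1) + 3*(0)*conj(1) + 3*(0)*conj(1)]
      = (1/12)[(2) + (-2) + (2) + (-2) + (0) + (0)] = 0/12 = 0
  <chi_2*chi_5, chi_2> = (1/12)[1*(2)*conj(1) + 1*(-2)*conj(1) + 2*(1)*conj(1) + 2*(-1)*conj(1) + 3*(0)*conj(-1) + 3*(0)*conj(-1)]
      = (1/12)[(2) + (-2) + (2) + (-2) + (0) + (0)] = 0/12 = 0
  <chi_2*chi_5, chi_3> = (1/12)[1*(2)*conj(1) + 1*(-2)*conj(-1) + 2*(1)*conj(-1) + 2*(-1)*conj(1) + 3*(0)*conj(1) + 3*(0)*conj(-1)]
      = (1/12)[(2) + (2) + (-2) + (-2) + (0) + (0)] = 0/12 = 0
  <chi_2*chi_5, chi_4> = (1/12)[1*(2)*conj(1) + 1*(-2)*conj(-1) + 2*(1)*conj(-1) + 2*(-1)*conj(1) + 3*(0)*conj(-1) + 3*(0)*conj(1)]
      = (1/12)[(2) + (2) + (-2) + (-2) + (0) + (0)] = 0/12 = 0
  <chi_2*chi_5, chi_5> = (1/12)[1*(2)*conj(2) + 1*(-2)*conj(-2) + 2*(1)*conj(1) + 2*(-1)*conj(-1) + 3*(0)*conj(0) + 3*(0)*conj(0)]
      = (1/12)[(4) + (4) + (2) + (2) + (0) + (0)] = 12/12 = 1
  <chi_2*chi_5, chi_6> = (1/12)[1*(2)*conj(2) + 1*(-2)*conj(2) + 2*(1)*conj(-1) + 2*(-1)*conj(-1) + 3*(0)*conj(0) + 3*(0)*conj(0)]
      = (1/12)[(4) + (-4) + (-2) + (2) + (0) + (0)] = 0/12 = 0
Hence the multiplicities are chi_5: 1. Dimension check: dim(chi_2)*dim(chi_5) = 1*2 = 2 and sum (mult * dim) = 1*2 = 2.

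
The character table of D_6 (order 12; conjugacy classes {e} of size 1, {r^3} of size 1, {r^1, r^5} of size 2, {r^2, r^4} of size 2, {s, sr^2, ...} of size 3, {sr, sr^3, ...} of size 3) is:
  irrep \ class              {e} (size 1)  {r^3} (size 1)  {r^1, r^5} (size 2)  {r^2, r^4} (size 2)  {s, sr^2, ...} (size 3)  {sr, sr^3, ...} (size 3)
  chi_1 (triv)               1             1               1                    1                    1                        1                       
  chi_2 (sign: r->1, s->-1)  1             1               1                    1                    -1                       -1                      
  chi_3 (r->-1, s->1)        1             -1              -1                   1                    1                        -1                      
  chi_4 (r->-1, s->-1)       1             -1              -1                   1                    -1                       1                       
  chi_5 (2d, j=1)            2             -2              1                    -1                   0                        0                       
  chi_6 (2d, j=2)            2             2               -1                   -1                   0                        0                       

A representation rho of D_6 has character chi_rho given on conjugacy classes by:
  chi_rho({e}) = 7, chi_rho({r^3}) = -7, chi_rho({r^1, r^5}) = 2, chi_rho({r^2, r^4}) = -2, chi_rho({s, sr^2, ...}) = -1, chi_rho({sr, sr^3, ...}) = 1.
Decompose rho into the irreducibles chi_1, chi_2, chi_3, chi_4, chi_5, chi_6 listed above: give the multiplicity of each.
Multiplicities: chi_1: 0, chi_2: 0, chi_3: 0, chi_4: 1, chi_5: 3, chi_6: 0.

Use <chi_rho, chi> = (1/|G|) sum_C |C| * chi_rho(C) * conj(chi(C)) with |G| = 12 for each irreducible chi in the table:
  <chi_rho, chi_1> = (1/12)[1*(7)*conj(1) + 1*(-7)*conj(1) + 2*(2)*conj(1) + 2*(-2)*conj(1) + 3*(-1)*conj(1) + 3*(1)*conj(1)]
      = (1/12)[(7) + (-7) + (4) + (-4) + (-3) + (3)] = 0/12 = 0
  <chi_rho, chi_2> = (1/12)[1*(7)*conj(1) + 1*(-7)*conj(1) + 2*(2)*conj(1) + 2*(-2)*conj(1) + 3*(-1)*conj(-1) + 3*(1)*conj(-1)]
      = (1/12)[(7) + (-7) + (4) + (-4) + (3) + (-3)] = 0/12 = 0
  <chi_rho, chi_3> = (1/12)[1*(7)*conj(1) + 1*(-7)*conj(-1) + 2*(2)*conj(-1) + 2*(-2)*conj(1) + 3*(-1)*conj(1) + 3*(1)*conj(-1)]
      = (1/12)[(7) + (7) + (-4) + (-4) + (-3) + (-3)] = 0/12 = 0
  <chi_rho, chi_4> = (1/12)[1*(7)*conj(1) + 1*(-7)*conj(-1) + 2*(2)*conj(-1) + 2*(-2)*conj(1) + 3*(-1)*conj(-1) + 3*(1)*conj(1)]
      = (1/12)[(7) + (7) + (-4) + (-4) + (3) + (3)] = 12/12 = 1
  <chi_rho, chi_5> = (1/12)[1*(7)*conj(2) + 1*(-7)*conj(-2) + 2*(2)*conj(1) + 2*(-2)*conj(-1) + 3*(-1)*conj(0) + 3*(1)*conj(0)]
      = (1/12)[(14) + (14) + (4) + (4) + (0) + (0)] = 36/12 = 3
  <chi_rho, chi_6> = (1/12)[1*(7)*conj(2) + 1*(-7)*conj(2) + 2*(2)*conj(-1) + 2*(-2)*conj(-1) + 3*(-1)*conj(0) + 3*(1)*conj(0)]
      = (1/12)[(14) + (-14) + (-4) + (4) + (0) + (0)] = 0/12 = 0
Dimension check: dim(rho) = sum (mult * dim) = 0*1 + 0*1 + 0*1 + 1*1 + 3*2 + 0*2 = 7 = chi_rho(e) = 7.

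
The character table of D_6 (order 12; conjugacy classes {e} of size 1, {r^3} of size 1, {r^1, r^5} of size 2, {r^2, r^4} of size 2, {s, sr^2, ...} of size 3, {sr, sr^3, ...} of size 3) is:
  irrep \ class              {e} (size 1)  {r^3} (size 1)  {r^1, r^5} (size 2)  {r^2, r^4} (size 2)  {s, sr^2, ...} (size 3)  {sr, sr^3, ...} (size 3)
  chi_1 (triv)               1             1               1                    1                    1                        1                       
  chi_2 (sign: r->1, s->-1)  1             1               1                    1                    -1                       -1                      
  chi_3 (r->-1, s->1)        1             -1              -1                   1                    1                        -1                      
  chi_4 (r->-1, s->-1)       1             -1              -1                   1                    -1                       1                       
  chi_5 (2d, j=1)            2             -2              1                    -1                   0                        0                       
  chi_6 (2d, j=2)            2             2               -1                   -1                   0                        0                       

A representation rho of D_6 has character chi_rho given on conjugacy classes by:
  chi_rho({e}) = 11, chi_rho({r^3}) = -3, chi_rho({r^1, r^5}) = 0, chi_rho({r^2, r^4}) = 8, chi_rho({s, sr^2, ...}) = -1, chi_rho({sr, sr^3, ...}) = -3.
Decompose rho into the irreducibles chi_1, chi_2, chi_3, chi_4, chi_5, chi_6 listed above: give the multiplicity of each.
Multiplicities: chi_1: 1, chi_2: 3, chi_3: 3, chi_4: 2, chi_5: 1, chi_6: 0.

Reasoning: Use <chi_rho, chi> = (1/|G|) sum_C |C| * chi_rho(C) * conj(chi(C)) with |G| = 12 for each irreducible chi in the table:
  <chi_rho, chi_1> = (1/12)[1*(11)*conj(1) + 1*(-3)*conj(1) + 2*(0)*conj(1) + 2*(8)*conj(1) + 3*(-1)*conj(1) + 3*(-3)*conj(1)]
      = (1/12)[(11) + (-3) + (0) + (16) + (-3) + (-9)] = 12/12 = 1
  <chi_rho, chi_2> = (1/12)[1*(11)*conj(1) + 1*(-3)*conj(1) + 2*(0)*conj(1) + 2*(8)*conj(1) + 3*(-1)*conj(-1) + 3*(-3)*conj(-1)]
      = (1/12)[(11) + (-3) + (0) + (16) + (3) + (9)] = 36/12 = 3
  <chi_rho, chi_3> = (1/12)[1*(11)*conj(1) + 1*(-3)*conj(-1) + 2*(0)*conj(-1) + 2*(8)*conj(1) + 3*(-1)*conj(1) + 3*(-3)*conj(-1)]
      = (1/12)[(11) + (3) + (0) + (16) + (-3) + (9)] = 36/12 = 3
  <chi_rho, chi_4> = (1/12)[1*(11)*conj(1) + 1*(-3)*conj(-1) + 2*(0)*conj(-1) + 2*(8)*conj(1) + 3*(-1)*conj(-1) + 3*(-3)*conj(1)]
      = (1/12)[(11) + (3) + (0) + (16) + (3) + (-9)] = 24/12 = 2
  <chi_rho, chi_5> = (1/12)[1*(11)*conj(2) + 1*(-3)*conj(-2) + 2*(0)*conj(1) + 2*(8)*conj(-1) + 3*(-1)*conj(0) + 3*(-3)*conj(0)]
      = (1/12)[(22) + (6) + (0) + (-16) + (0) + (0)] = 12/12 = 1
  <chi_rho, chi_6> = (1/12)[1*(11)*conj(2) + 1*(-3)*conj(2) + 2*(0)*conj(-1) + 2*(8)*conj(-1) + 3*(-1)*conj(0) + 3*(-3)*conj(0)]
      = (1/12)[(22) + (-6) + (0) + (-16) + (0) + (0)] = 0/12 = 0
Dimension check: dim(rho) = sum (mult * dim) = 1*1 + 3*1 + 3*1 + 2*1 + 1*2 + 0*2 = 11 = chi_rho(e) = 11.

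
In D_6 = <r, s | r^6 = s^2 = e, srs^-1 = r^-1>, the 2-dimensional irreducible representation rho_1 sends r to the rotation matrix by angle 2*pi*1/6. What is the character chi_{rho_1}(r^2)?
chi_{rho_1}(r^2) = 2*cos(2*pi*1*2/6) = -1

Why: rho_1(r^2) is rotation by angle 2*pi*1*2/6, whose trace is 2*cos(2*pi*1*2/6) = -1.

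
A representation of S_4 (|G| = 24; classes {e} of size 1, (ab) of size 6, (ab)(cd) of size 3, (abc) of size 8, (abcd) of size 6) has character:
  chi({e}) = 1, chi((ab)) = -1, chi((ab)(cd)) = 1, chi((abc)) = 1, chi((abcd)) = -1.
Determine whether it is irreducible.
Irreducible: <chi, chi> = 1.

Argument: <chi, chi> = (1/|G|) sum_C |C| * |chi(C)|^2 = (1/24)[1*|1|^2 + 6*|-1|^2 + 3*|1|^2 + 8*|1|^2 + 6*|-1|^2]
  = (1/24)[(1) + (6) + (3) + (8) + (6)] = 24/24 = 1.
A character is irreducible iff <chi, chi> = 1, so this representation is irreducible.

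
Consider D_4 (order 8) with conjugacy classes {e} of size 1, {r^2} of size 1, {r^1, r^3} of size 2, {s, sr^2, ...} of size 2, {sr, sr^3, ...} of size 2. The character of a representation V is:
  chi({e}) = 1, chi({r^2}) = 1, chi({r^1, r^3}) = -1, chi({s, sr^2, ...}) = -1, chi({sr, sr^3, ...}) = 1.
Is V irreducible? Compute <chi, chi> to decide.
Irreducible: <chi, chi> = 1.

Working: <chi, chi> = (1/|G|) sum_C |C| * |chi(C)|^2 = (1/8)[1*|1|^2 + 1*|1|^2 + 2*|-1|^2 + 2*|-1|^2 + 2*|1|^2]
  = (1/8)[(1) + (1) + (2) + (2) + (2)] = 8/8 = 1.
A character is irreducible iff <chi, chi> = 1, so this representation is irreducible.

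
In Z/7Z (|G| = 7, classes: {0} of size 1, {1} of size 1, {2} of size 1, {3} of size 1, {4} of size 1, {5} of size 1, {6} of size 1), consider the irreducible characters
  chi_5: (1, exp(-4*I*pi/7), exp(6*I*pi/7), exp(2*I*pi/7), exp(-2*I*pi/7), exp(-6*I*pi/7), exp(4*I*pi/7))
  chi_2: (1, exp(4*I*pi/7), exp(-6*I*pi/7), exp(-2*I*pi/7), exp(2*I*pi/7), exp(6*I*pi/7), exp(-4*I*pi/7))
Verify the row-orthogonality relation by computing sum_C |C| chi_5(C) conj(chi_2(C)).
Sum = 0; so <chi_5, chi_2> = 0 (distinct irreducibles are orthogonal).

Details: Compute term by term over conjugacy classes (|C| * chi_5(C) * conj(chi_2(C))):
  1*(1)*conj(1) + 1*(exp(-4*I*pi/7))*conj(exp(4*I*pi/7)) + 1*(exp(6*I*pi/7))*conj(exp(-6*I*pi/7)) + 1*(exp(2*I*pi/7))*conj(exp(-2*I*pi/7)) + 1*(exp(-2*I*pi/7))*conj(exp(2*I*pi/7)) + 1*(exp(-6*I*pi/7))*conj(exp(6*I*pi/7)) + 1*(exp(4*I*pi/7))*conj(exp(-4*I*pi/7))
  = (1) + (exp(6*I*pi/7)) + (exp(-2*I*pi/7)) + (exp(4*I*pi/7)) + (exp(-4*I*pi/7)) + (exp(2*I*pi/7)) + (exp(-6*I*pi/7))
  = 0.
(Exp terms are combined using exp(i*s)*conj(exp(i*t)) = exp(i*(s-t)), and sums of them are collapsed using the identity that for every m > 1 the m distinct m-th roots of unity sum to 0, e.g. 1 + exp(2*I*pi/3) + exp(-2*I*pi/3) = 0.)
Dividing by |G| = 7 gives 0/7 = 0, matching the row-orthogonality relation <chi_5, chi_2> = [chi_5 = chi_2].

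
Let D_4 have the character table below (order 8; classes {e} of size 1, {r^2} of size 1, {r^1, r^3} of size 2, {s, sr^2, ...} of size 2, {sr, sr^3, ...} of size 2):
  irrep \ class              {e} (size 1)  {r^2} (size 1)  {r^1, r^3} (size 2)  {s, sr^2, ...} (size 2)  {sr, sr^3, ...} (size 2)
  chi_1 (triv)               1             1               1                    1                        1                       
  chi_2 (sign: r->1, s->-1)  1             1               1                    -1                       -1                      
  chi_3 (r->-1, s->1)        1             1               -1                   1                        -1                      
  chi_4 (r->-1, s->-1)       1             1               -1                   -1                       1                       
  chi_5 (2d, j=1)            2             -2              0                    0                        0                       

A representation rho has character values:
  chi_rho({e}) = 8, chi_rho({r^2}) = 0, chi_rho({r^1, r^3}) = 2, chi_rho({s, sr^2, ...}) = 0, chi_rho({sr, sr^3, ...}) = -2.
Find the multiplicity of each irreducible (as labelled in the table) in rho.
Multiplicities: chi_1: 1, chi_2: 2, chi_3: 1, chi_4: 0, chi_5: 2.

Derivation: Use <chi_rho, chi> = (1/|G|) sum_C |C| * chi_rho(C) * conj(chi(C)) with |G| = 8 for each irreducible chi in the table:
  <chi_rho, chi_1> = (1/8)[1*(8)*conj(1) + 1*(0)*conj(1) + 2*(2)*conj(1) + 2*(0)*conj(1) + 2*(-2)*conj(1)]
      = (1/8)[(8) + (0) + (4) + (0) + (-4)] = 8/8 = 1
  <chi_rho, chi_2> = (1/8)[1*(8)*conj(1) + 1*(0)*conj(1) + 2*(2)*conj(1) + 2*(0)*conj(-1) + 2*(-2)*conj(-1)]
      = (1/8)[(8) + (0) + (4) + (0) + (4)] = 16/8 = 2
  <chi_rho, chi_3> = (1/8)[1*(8)*conj(1) + 1*(0)*conj(1) + 2*(2)*conj(-1) + 2*(0)*conj(1) + 2*(-2)*conj(-1)]
      = (1/8)[(8) + (0) + (-4) + (0) + (4)] = 8/8 = 1
  <chi_rho, chi_4> = (1/8)[1*(8)*conj(1) + 1*(0)*conj(1) + 2*(2)*conj(-1) + 2*(0)*conj(-1) + 2*(-2)*conj(1)]
      = (1/8)[(8) + (0) + (-4) + (0) + (-4)] = 0/8 = 0
  <chi_rho, chi_5> = (1/8)[1*(8)*conj(2) + 1*(0)*conj(-2) + 2*(2)*conj(0) + 2*(0)*conj(0) + 2*(-2)*conj(0)]
      = (1/8)[(16) + (0) + (0) + (0) + (0)] = 16/8 = 2
Dimension check: dim(rho) = sum (mult * dim) = 1*1 + 2*1 + 1*1 + 0*1 + 2*2 = 8 = chi_rho(e) = 8.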